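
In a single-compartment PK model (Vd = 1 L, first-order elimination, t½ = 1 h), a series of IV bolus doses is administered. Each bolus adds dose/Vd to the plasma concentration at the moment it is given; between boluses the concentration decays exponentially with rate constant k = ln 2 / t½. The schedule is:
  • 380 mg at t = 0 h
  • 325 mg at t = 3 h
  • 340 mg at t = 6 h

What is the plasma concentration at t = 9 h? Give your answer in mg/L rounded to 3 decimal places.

48.320 mg/L

k = ln 2 / 1 = 0.69315 per h
Dose 1 (380 mg at t=0 h): 380·exp(−0.69315·9) = 0.742 mg/L
Dose 2 (325 mg at t=3 h): 325·exp(−0.69315·6) = 5.078 mg/L
Dose 3 (340 mg at t=6 h): 340·exp(−0.69315·3) = 42.500 mg/L
C(9) = 0.742 + 5.078 + 42.500 = 48.320 mg/L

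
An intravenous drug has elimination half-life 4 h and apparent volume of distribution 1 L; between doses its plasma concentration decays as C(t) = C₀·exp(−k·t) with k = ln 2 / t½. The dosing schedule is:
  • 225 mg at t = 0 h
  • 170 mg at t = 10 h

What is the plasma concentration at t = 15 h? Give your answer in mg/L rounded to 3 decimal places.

k = ln 2 / 4 = 0.17329 per h
Dose 1 (225 mg at t=0 h): 225·exp(−0.17329·15) = 16.723 mg/L
Dose 2 (170 mg at t=10 h): 170·exp(−0.17329·5) = 71.476 mg/L
C(15) = 16.723 + 71.476 = 88.199 mg/L

88.199 mg/L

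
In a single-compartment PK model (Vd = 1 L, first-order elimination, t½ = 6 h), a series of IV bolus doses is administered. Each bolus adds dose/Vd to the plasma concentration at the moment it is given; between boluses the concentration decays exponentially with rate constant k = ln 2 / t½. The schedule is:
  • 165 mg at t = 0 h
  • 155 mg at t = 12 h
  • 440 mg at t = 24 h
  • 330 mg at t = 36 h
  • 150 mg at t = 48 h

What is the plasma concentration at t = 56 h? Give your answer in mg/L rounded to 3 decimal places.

k = ln 2 / 6 = 0.11552 per h
Dose 1 (165 mg at t=0 h): 165·exp(−0.11552·56) = 0.256 mg/L
Dose 2 (155 mg at t=12 h): 155·exp(−0.11552·44) = 0.961 mg/L
Dose 3 (440 mg at t=24 h): 440·exp(−0.11552·32) = 10.913 mg/L
Dose 4 (330 mg at t=36 h): 330·exp(−0.11552·20) = 32.740 mg/L
Dose 5 (150 mg at t=48 h): 150·exp(−0.11552·8) = 59.528 mg/L
C(56) = 0.256 + 0.961 + 10.913 + 32.740 + 59.528 = 104.398 mg/L

104.398 mg/L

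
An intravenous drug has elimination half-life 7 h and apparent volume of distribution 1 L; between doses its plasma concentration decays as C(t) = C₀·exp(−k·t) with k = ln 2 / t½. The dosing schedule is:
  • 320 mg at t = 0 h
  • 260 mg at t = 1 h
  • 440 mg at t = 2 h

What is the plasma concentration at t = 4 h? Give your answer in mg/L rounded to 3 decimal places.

k = ln 2 / 7 = 0.09902 per h
Dose 1 (320 mg at t=0 h): 320·exp(−0.09902·4) = 215.344 mg/L
Dose 2 (260 mg at t=1 h): 260·exp(−0.09902·3) = 193.179 mg/L
Dose 3 (440 mg at t=2 h): 440·exp(−0.09902·2) = 360.948 mg/L
C(4) = 215.344 + 193.179 + 360.948 = 769.471 mg/L

769.471 mg/L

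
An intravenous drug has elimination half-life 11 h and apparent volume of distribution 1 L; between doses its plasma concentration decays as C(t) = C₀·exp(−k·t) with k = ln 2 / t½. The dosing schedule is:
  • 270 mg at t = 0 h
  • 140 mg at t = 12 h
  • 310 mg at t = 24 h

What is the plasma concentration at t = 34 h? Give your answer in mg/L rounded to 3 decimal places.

k = ln 2 / 11 = 0.06301 per h
Dose 1 (270 mg at t=0 h): 270·exp(−0.06301·34) = 31.689 mg/L
Dose 2 (140 mg at t=12 h): 140·exp(−0.06301·22) = 35.000 mg/L
Dose 3 (310 mg at t=24 h): 310·exp(−0.06301·10) = 165.081 mg/L
C(34) = 31.689 + 35.000 + 165.081 = 231.770 mg/L

231.770 mg/L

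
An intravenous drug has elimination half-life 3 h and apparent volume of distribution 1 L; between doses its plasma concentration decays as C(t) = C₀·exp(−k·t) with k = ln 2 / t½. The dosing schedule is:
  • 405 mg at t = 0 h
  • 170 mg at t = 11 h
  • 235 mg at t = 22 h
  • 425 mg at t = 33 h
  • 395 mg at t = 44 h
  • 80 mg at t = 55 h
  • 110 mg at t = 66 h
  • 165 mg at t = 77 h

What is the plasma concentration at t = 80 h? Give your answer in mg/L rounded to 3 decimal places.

87.184 mg/L

k = ln 2 / 3 = 0.23105 per h
Dose 1 (405 mg at t=0 h): 405·exp(−0.23105·80) = 0.000 mg/L
Dose 2 (170 mg at t=11 h): 170·exp(−0.23105·69) = 0.000 mg/L
Dose 3 (235 mg at t=22 h): 235·exp(−0.23105·58) = 0.000 mg/L
Dose 4 (425 mg at t=33 h): 425·exp(−0.23105·47) = 0.008 mg/L
Dose 5 (395 mg at t=44 h): 395·exp(−0.23105·36) = 0.096 mg/L
Dose 6 (80 mg at t=55 h): 80·exp(−0.23105·25) = 0.248 mg/L
Dose 7 (110 mg at t=66 h): 110·exp(−0.23105·14) = 4.331 mg/L
Dose 8 (165 mg at t=77 h): 165·exp(−0.23105·3) = 82.500 mg/L
C(80) = 0.000 + 0.000 + 0.000 + 0.008 + 0.096 + 0.248 + 4.331 + 82.500 = 87.184 mg/L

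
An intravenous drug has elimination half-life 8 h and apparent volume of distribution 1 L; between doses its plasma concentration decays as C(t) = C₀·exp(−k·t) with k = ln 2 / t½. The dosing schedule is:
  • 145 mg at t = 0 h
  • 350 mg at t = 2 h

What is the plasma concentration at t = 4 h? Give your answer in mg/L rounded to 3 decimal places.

k = ln 2 / 8 = 0.08664 per h
Dose 1 (145 mg at t=0 h): 145·exp(−0.08664·4) = 102.530 mg/L
Dose 2 (350 mg at t=2 h): 350·exp(−0.08664·2) = 294.314 mg/L
C(4) = 102.530 + 294.314 = 396.844 mg/L

396.844 mg/L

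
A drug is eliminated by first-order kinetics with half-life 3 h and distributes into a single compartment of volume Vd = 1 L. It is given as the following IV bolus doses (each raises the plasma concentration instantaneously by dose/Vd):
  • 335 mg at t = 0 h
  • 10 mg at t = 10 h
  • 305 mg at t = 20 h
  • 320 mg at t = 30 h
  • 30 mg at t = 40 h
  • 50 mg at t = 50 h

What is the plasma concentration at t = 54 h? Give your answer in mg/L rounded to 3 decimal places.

k = ln 2 / 3 = 0.23105 per h
Dose 1 (335 mg at t=0 h): 335·exp(−0.23105·54) = 0.001 mg/L
Dose 2 (10 mg at t=10 h): 10·exp(−0.23105·44) = 0.000 mg/L
Dose 3 (305 mg at t=20 h): 305·exp(−0.23105·34) = 0.118 mg/L
Dose 4 (320 mg at t=30 h): 320·exp(−0.23105·24) = 1.250 mg/L
Dose 5 (30 mg at t=40 h): 30·exp(−0.23105·14) = 1.181 mg/L
Dose 6 (50 mg at t=50 h): 50·exp(−0.23105·4) = 19.843 mg/L
C(54) = 0.001 + 0.000 + 0.118 + 1.250 + 1.181 + 19.843 = 22.394 mg/L

22.394 mg/L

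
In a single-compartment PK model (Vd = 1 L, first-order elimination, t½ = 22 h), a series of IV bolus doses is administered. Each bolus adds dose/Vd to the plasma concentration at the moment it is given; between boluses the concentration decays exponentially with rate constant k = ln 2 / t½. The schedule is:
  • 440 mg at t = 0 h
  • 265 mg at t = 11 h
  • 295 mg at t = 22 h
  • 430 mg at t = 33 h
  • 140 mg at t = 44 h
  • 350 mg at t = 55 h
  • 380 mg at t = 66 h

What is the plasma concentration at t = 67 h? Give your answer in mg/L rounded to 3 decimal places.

k = ln 2 / 22 = 0.03151 per h
Dose 1 (440 mg at t=0 h): 440·exp(−0.03151·67) = 53.294 mg/L
Dose 2 (265 mg at t=11 h): 265·exp(−0.03151·56) = 45.393 mg/L
Dose 3 (295 mg at t=22 h): 295·exp(−0.03151·45) = 71.463 mg/L
Dose 4 (430 mg at t=33 h): 430·exp(−0.03151·34) = 147.313 mg/L
Dose 5 (140 mg at t=44 h): 140·exp(−0.03151·23) = 67.829 mg/L
Dose 6 (350 mg at t=55 h): 350·exp(−0.03151·12) = 239.811 mg/L
Dose 7 (380 mg at t=66 h): 380·exp(−0.03151·1) = 368.214 mg/L
C(67) = 53.294 + 45.393 + 71.463 + 147.313 + 67.829 + 239.811 + 368.214 = 993.317 mg/L

993.317 mg/L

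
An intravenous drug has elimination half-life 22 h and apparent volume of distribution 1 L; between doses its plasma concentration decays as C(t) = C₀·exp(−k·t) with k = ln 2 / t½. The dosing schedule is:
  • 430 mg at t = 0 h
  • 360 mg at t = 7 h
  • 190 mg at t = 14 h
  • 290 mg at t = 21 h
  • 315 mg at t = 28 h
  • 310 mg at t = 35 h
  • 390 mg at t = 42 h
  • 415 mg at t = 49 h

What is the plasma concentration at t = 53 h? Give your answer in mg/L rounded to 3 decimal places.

k = ln 2 / 22 = 0.03151 per h
Dose 1 (430 mg at t=0 h): 430·exp(−0.03151·53) = 80.958 mg/L
Dose 2 (360 mg at t=7 h): 360·exp(−0.03151·46) = 84.504 mg/L
Dose 3 (190 mg at t=14 h): 190·exp(−0.03151·39) = 55.604 mg/L
Dose 4 (290 mg at t=21 h): 290·exp(−0.03151·32) = 105.812 mg/L
Dose 5 (315 mg at t=28 h): 315·exp(−0.03151·25) = 143.295 mg/L
Dose 6 (310 mg at t=35 h): 310·exp(−0.03151·18) = 175.818 mg/L
Dose 7 (390 mg at t=42 h): 390·exp(−0.03151·11) = 275.772 mg/L
Dose 8 (415 mg at t=49 h): 415·exp(−0.03151·4) = 365.860 mg/L
C(53) = 80.958 + 84.504 + 55.604 + 105.812 + 143.295 + 175.818 + 275.772 + 365.860 = 1287.624 mg/L

1287.624 mg/L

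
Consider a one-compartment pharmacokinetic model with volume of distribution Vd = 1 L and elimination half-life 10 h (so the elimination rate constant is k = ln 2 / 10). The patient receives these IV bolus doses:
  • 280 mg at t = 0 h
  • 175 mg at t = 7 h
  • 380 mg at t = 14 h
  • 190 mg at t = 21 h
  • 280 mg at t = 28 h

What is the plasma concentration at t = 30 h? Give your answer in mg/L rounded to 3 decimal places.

541.462 mg/L

k = ln 2 / 10 = 0.06931 per h
Dose 1 (280 mg at t=0 h): 280·exp(−0.06931·30) = 35.000 mg/L
Dose 2 (175 mg at t=7 h): 175·exp(−0.06931·23) = 35.536 mg/L
Dose 3 (380 mg at t=14 h): 380·exp(−0.06931·16) = 125.353 mg/L
Dose 4 (190 mg at t=21 h): 190·exp(−0.06931·9) = 101.818 mg/L
Dose 5 (280 mg at t=28 h): 280·exp(−0.06931·2) = 243.754 mg/L
C(30) = 35.000 + 35.536 + 125.353 + 101.818 + 243.754 = 541.462 mg/L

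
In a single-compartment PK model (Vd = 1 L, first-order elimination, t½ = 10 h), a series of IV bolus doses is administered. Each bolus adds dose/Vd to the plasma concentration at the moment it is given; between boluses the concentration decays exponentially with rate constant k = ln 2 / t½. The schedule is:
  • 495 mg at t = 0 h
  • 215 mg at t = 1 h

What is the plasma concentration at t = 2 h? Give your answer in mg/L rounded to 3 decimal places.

631.525 mg/L

k = ln 2 / 10 = 0.06931 per h
Dose 1 (495 mg at t=0 h): 495·exp(−0.06931·2) = 430.923 mg/L
Dose 2 (215 mg at t=1 h): 215·exp(−0.06931·1) = 200.602 mg/L
C(2) = 430.923 + 200.602 = 631.525 mg/L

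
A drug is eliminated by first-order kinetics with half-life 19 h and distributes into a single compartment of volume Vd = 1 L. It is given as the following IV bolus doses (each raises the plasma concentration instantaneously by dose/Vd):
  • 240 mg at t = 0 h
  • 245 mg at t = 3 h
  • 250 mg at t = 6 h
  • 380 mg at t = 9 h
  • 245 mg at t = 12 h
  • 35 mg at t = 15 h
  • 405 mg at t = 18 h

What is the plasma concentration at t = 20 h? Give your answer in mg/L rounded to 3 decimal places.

k = ln 2 / 19 = 0.03648 per h
Dose 1 (240 mg at t=0 h): 240·exp(−0.03648·20) = 115.701 mg/L
Dose 2 (245 mg at t=3 h): 245·exp(−0.03648·17) = 131.772 mg/L
Dose 3 (250 mg at t=6 h): 250·exp(−0.03648·14) = 150.013 mg/L
Dose 4 (380 mg at t=9 h): 380·exp(−0.03648·11) = 254.392 mg/L
Dose 5 (245 mg at t=12 h): 245·exp(−0.03648·8) = 182.985 mg/L
Dose 6 (35 mg at t=15 h): 35·exp(−0.03648·5) = 29.164 mg/L
Dose 7 (405 mg at t=18 h): 405·exp(−0.03648·2) = 376.502 mg/L
C(20) = 115.701 + 131.772 + 150.013 + 254.392 + 182.985 + 29.164 + 376.502 = 1240.530 mg/L

1240.530 mg/L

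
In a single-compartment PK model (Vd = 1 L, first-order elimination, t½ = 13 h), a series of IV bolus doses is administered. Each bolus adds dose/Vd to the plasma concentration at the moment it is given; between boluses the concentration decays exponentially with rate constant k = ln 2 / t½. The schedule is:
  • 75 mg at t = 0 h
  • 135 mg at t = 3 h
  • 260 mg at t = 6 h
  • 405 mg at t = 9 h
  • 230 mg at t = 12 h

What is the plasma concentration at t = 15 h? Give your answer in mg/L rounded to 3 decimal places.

k = ln 2 / 13 = 0.05332 per h
Dose 1 (75 mg at t=0 h): 75·exp(−0.05332·15) = 33.707 mg/L
Dose 2 (135 mg at t=3 h): 135·exp(−0.05332·12) = 71.197 mg/L
Dose 3 (260 mg at t=6 h): 260·exp(−0.05332·9) = 160.904 mg/L
Dose 4 (405 mg at t=9 h): 405·exp(−0.05332·6) = 294.116 mg/L
Dose 5 (230 mg at t=12 h): 230·exp(−0.05332·3) = 196.001 mg/L
C(15) = 33.707 + 71.197 + 160.904 + 294.116 + 196.001 = 755.925 mg/L

755.925 mg/L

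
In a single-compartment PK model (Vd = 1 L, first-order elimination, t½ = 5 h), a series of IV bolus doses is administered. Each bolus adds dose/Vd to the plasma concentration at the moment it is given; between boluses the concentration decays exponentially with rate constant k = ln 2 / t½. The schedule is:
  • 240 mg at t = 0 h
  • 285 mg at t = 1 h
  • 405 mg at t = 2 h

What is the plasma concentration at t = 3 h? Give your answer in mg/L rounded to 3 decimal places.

k = ln 2 / 5 = 0.13863 per h
Dose 1 (240 mg at t=0 h): 240·exp(−0.13863·3) = 158.341 mg/L
Dose 2 (285 mg at t=1 h): 285·exp(−0.13863·2) = 215.990 mg/L
Dose 3 (405 mg at t=2 h): 405·exp(−0.13863·1) = 352.573 mg/L
C(3) = 158.341 + 215.990 + 352.573 = 726.904 mg/L

726.904 mg/L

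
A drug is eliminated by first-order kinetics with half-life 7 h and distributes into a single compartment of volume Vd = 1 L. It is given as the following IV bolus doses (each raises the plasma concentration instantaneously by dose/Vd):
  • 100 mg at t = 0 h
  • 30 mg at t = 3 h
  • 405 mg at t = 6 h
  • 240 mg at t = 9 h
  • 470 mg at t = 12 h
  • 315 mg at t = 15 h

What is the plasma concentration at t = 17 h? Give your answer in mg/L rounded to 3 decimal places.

k = ln 2 / 7 = 0.09902 per h
Dose 1 (100 mg at t=0 h): 100·exp(−0.09902·17) = 18.575 mg/L
Dose 2 (30 mg at t=3 h): 30·exp(−0.09902·14) = 7.500 mg/L
Dose 3 (405 mg at t=6 h): 405·exp(−0.09902·11) = 136.272 mg/L
Dose 4 (240 mg at t=9 h): 240·exp(−0.09902·8) = 108.687 mg/L
Dose 5 (470 mg at t=12 h): 470·exp(−0.09902·5) = 286.468 mg/L
Dose 6 (315 mg at t=15 h): 315·exp(−0.09902·2) = 258.406 mg/L
C(17) = 18.575 + 7.500 + 136.272 + 108.687 + 286.468 + 258.406 = 815.908 mg/L

815.908 mg/L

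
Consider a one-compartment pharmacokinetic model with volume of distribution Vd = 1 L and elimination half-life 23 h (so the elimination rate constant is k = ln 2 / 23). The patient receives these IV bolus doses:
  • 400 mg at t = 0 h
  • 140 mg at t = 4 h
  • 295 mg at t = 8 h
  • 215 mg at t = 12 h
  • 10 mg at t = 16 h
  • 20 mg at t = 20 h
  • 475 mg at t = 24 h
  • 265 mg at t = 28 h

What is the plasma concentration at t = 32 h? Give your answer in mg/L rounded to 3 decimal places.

k = ln 2 / 23 = 0.03014 per h
Dose 1 (400 mg at t=0 h): 400·exp(−0.03014·32) = 152.488 mg/L
Dose 2 (140 mg at t=4 h): 140·exp(−0.03014·28) = 60.208 mg/L
Dose 3 (295 mg at t=8 h): 295·exp(−0.03014·24) = 143.121 mg/L
Dose 4 (215 mg at t=12 h): 215·exp(−0.03014·20) = 117.672 mg/L
Dose 5 (10 mg at t=16 h): 10·exp(−0.03014·16) = 6.174 mg/L
Dose 6 (20 mg at t=20 h): 20·exp(−0.03014·12) = 13.931 mg/L
Dose 7 (475 mg at t=24 h): 475·exp(−0.03014·8) = 373.239 mg/L
Dose 8 (265 mg at t=28 h): 265·exp(−0.03014·4) = 234.905 mg/L
C(32) = 152.488 + 60.208 + 143.121 + 117.672 + 6.174 + 13.931 + 373.239 + 234.905 = 1101.739 mg/L

1101.739 mg/L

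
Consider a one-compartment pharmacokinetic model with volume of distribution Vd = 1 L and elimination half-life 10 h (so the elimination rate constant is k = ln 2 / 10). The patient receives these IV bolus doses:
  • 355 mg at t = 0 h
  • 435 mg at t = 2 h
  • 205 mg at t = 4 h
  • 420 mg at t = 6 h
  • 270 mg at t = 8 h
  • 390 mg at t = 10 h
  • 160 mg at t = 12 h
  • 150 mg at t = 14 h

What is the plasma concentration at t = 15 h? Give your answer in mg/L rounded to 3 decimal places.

1334.776 mg/L

k = ln 2 / 10 = 0.06931 per h
Dose 1 (355 mg at t=0 h): 355·exp(−0.06931·15) = 125.511 mg/L
Dose 2 (435 mg at t=2 h): 435·exp(−0.06931·13) = 176.665 mg/L
Dose 3 (205 mg at t=4 h): 205·exp(−0.06931·11) = 95.636 mg/L
Dose 4 (420 mg at t=6 h): 420·exp(−0.06931·9) = 225.072 mg/L
Dose 5 (270 mg at t=8 h): 270·exp(−0.06931·7) = 166.204 mg/L
Dose 6 (390 mg at t=10 h): 390·exp(−0.06931·5) = 275.772 mg/L
Dose 7 (160 mg at t=12 h): 160·exp(−0.06931·3) = 129.960 mg/L
Dose 8 (150 mg at t=14 h): 150·exp(−0.06931·1) = 139.955 mg/L
C(15) = 125.511 + 176.665 + 95.636 + 225.072 + 166.204 + 275.772 + 129.960 + 139.955 = 1334.776 mg/L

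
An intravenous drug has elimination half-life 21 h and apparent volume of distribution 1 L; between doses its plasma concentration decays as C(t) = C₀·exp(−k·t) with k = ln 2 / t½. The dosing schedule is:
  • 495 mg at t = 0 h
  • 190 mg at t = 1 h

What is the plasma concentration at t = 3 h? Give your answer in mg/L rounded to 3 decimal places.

k = ln 2 / 21 = 0.03301 per h
Dose 1 (495 mg at t=0 h): 495·exp(−0.03301·3) = 448.333 mg/L
Dose 2 (190 mg at t=1 h): 190·exp(−0.03301·2) = 177.862 mg/L
C(3) = 448.333 + 177.862 = 626.196 mg/L

626.196 mg/L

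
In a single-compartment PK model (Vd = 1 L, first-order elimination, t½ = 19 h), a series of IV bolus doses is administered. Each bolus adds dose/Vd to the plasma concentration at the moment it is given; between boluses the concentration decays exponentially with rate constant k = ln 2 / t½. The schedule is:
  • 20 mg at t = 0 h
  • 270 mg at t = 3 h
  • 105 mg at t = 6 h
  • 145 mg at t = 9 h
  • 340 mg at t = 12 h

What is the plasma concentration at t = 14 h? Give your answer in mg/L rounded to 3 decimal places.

708.074 mg/L

k = ln 2 / 19 = 0.03648 per h
Dose 1 (20 mg at t=0 h): 20·exp(−0.03648·14) = 12.001 mg/L
Dose 2 (270 mg at t=3 h): 270·exp(−0.03648·11) = 180.752 mg/L
Dose 3 (105 mg at t=6 h): 105·exp(−0.03648·8) = 78.422 mg/L
Dose 4 (145 mg at t=9 h): 145·exp(−0.03648·5) = 120.823 mg/L
Dose 5 (340 mg at t=12 h): 340·exp(−0.03648·2) = 316.076 mg/L
C(14) = 12.001 + 180.752 + 78.422 + 120.823 + 316.076 = 708.074 mg/L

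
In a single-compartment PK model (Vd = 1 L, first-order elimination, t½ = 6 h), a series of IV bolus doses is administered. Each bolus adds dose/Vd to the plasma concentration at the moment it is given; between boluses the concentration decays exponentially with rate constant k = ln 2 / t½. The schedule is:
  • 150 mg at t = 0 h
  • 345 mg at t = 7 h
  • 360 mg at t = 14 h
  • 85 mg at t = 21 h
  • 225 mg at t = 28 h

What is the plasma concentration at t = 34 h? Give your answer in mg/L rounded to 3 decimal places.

185.348 mg/L

k = ln 2 / 6 = 0.11552 per h
Dose 1 (150 mg at t=0 h): 150·exp(−0.11552·34) = 2.953 mg/L
Dose 2 (345 mg at t=7 h): 345·exp(−0.11552·27) = 15.247 mg/L
Dose 3 (360 mg at t=14 h): 360·exp(−0.11552·20) = 35.717 mg/L
Dose 4 (85 mg at t=21 h): 85·exp(−0.11552·13) = 18.932 mg/L
Dose 5 (225 mg at t=28 h): 225·exp(−0.11552·6) = 112.500 mg/L
C(34) = 2.953 + 15.247 + 35.717 + 18.932 + 112.500 = 185.348 mg/L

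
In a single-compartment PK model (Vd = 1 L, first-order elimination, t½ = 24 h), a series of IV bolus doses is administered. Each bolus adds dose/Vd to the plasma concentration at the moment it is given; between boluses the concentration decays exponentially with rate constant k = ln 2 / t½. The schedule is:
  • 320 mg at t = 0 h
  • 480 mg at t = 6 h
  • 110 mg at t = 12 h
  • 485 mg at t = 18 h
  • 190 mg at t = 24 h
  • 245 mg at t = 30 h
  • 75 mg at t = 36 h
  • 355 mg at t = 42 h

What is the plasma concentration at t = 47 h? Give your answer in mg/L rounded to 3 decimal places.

k = ln 2 / 24 = 0.02888 per h
Dose 1 (320 mg at t=0 h): 320·exp(−0.02888·47) = 82.344 mg/L
Dose 2 (480 mg at t=6 h): 480·exp(−0.02888·41) = 146.886 mg/L
Dose 3 (110 mg at t=12 h): 110·exp(−0.02888·35) = 40.030 mg/L
Dose 4 (485 mg at t=18 h): 485·exp(−0.02888·29) = 209.893 mg/L
Dose 5 (190 mg at t=24 h): 190·exp(−0.02888·23) = 97.784 mg/L
Dose 6 (245 mg at t=30 h): 245·exp(−0.02888·17) = 149.947 mg/L
Dose 7 (75 mg at t=36 h): 75·exp(−0.02888·11) = 54.587 mg/L
Dose 8 (355 mg at t=42 h): 355·exp(−0.02888·5) = 307.265 mg/L
C(47) = 82.344 + 146.886 + 40.030 + 209.893 + 97.784 + 149.947 + 54.587 + 307.265 = 1088.736 mg/L

1088.736 mg/L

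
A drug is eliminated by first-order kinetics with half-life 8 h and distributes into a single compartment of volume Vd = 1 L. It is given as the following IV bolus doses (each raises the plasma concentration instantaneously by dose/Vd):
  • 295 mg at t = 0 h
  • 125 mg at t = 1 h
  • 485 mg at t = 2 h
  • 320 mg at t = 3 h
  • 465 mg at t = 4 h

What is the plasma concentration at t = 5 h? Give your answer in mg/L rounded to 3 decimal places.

k = ln 2 / 8 = 0.08664 per h
Dose 1 (295 mg at t=0 h): 295·exp(−0.08664·5) = 191.284 mg/L
Dose 2 (125 mg at t=1 h): 125·exp(−0.08664·4) = 88.388 mg/L
Dose 3 (485 mg at t=2 h): 485·exp(−0.08664·3) = 373.986 mg/L
Dose 4 (320 mg at t=3 h): 320·exp(−0.08664·2) = 269.087 mg/L
Dose 5 (465 mg at t=4 h): 465·exp(−0.08664·1) = 426.407 mg/L
C(5) = 191.284 + 88.388 + 373.986 + 269.087 + 426.407 = 1349.152 mg/L

1349.152 mg/L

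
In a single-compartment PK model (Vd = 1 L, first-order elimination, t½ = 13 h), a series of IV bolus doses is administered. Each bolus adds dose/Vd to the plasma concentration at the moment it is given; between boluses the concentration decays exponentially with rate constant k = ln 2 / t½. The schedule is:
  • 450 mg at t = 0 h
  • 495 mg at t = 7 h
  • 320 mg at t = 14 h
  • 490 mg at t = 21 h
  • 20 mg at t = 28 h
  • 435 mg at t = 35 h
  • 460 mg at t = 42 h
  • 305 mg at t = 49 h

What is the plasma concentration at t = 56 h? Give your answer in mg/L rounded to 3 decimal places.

k = ln 2 / 13 = 0.05332 per h
Dose 1 (450 mg at t=0 h): 450·exp(−0.05332·56) = 22.723 mg/L
Dose 2 (495 mg at t=7 h): 495·exp(−0.05332·49) = 36.304 mg/L
Dose 3 (320 mg at t=14 h): 320·exp(−0.05332·42) = 34.087 mg/L
Dose 4 (490 mg at t=21 h): 490·exp(−0.05332·35) = 75.811 mg/L
Dose 5 (20 mg at t=28 h): 20·exp(−0.05332·28) = 4.494 mg/L
Dose 6 (435 mg at t=35 h): 435·exp(−0.05332·21) = 141.974 mg/L
Dose 7 (460 mg at t=42 h): 460·exp(−0.05332·14) = 218.058 mg/L
Dose 8 (305 mg at t=49 h): 305·exp(−0.05332·7) = 209.994 mg/L
C(56) = 22.723 + 36.304 + 34.087 + 75.811 + 4.494 + 141.974 + 218.058 + 209.994 = 743.445 mg/L

743.445 mg/L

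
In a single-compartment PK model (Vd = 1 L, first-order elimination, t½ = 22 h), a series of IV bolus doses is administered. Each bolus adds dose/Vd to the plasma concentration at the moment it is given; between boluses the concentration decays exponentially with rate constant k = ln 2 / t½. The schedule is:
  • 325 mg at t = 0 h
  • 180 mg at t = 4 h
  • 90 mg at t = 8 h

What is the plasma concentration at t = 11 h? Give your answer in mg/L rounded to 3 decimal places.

456.067 mg/L

k = ln 2 / 22 = 0.03151 per h
Dose 1 (325 mg at t=0 h): 325·exp(−0.03151·11) = 229.810 mg/L
Dose 2 (180 mg at t=4 h): 180·exp(−0.03151·7) = 144.374 mg/L
Dose 3 (90 mg at t=8 h): 90·exp(−0.03151·3) = 81.883 mg/L
C(11) = 229.810 + 144.374 + 81.883 = 456.067 mg/L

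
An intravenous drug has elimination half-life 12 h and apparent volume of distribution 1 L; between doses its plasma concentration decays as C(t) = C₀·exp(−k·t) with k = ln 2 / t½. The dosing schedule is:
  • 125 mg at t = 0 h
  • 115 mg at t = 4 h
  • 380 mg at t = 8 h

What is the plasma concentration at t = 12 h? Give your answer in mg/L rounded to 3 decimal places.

k = ln 2 / 12 = 0.05776 per h
Dose 1 (125 mg at t=0 h): 125·exp(−0.05776·12) = 62.500 mg/L
Dose 2 (115 mg at t=4 h): 115·exp(−0.05776·8) = 72.445 mg/L
Dose 3 (380 mg at t=8 h): 380·exp(−0.05776·4) = 301.606 mg/L
C(12) = 62.500 + 72.445 + 301.606 = 436.552 mg/L

436.552 mg/L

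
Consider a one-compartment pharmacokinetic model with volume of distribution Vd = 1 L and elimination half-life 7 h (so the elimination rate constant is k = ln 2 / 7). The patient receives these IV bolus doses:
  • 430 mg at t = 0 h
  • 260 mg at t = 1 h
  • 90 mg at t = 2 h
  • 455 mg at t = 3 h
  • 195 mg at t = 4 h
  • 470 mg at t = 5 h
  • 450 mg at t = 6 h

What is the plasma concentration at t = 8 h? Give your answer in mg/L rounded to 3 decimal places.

1501.325 mg/L

k = ln 2 / 7 = 0.09902 per h
Dose 1 (430 mg at t=0 h): 430·exp(−0.09902·8) = 194.731 mg/L
Dose 2 (260 mg at t=1 h): 260·exp(−0.09902·7) = 130.000 mg/L
Dose 3 (90 mg at t=2 h): 90·exp(−0.09902·6) = 49.684 mg/L
Dose 4 (455 mg at t=3 h): 455·exp(−0.09902·5) = 277.326 mg/L
Dose 5 (195 mg at t=4 h): 195·exp(−0.09902·4) = 131.225 mg/L
Dose 6 (470 mg at t=5 h): 470·exp(−0.09902·3) = 349.209 mg/L
Dose 7 (450 mg at t=6 h): 450·exp(−0.09902·2) = 369.151 mg/L
C(8) = 194.731 + 130.000 + 49.684 + 277.326 + 131.225 + 349.209 + 369.151 = 1501.325 mg/L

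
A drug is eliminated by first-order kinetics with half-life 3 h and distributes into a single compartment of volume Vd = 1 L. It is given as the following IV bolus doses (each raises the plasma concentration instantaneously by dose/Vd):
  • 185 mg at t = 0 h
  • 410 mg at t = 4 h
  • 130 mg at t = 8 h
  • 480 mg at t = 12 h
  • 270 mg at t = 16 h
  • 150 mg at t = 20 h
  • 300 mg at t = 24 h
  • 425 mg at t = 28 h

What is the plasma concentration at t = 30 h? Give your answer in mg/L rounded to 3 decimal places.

377.741 mg/L

k = ln 2 / 3 = 0.23105 per h
Dose 1 (185 mg at t=0 h): 185·exp(−0.23105·30) = 0.181 mg/L
Dose 2 (410 mg at t=4 h): 410·exp(−0.23105·26) = 1.009 mg/L
Dose 3 (130 mg at t=8 h): 130·exp(−0.23105·22) = 0.806 mg/L
Dose 4 (480 mg at t=12 h): 480·exp(−0.23105·18) = 7.500 mg/L
Dose 5 (270 mg at t=16 h): 270·exp(−0.23105·14) = 10.631 mg/L
Dose 6 (150 mg at t=20 h): 150·exp(−0.23105·10) = 14.882 mg/L
Dose 7 (300 mg at t=24 h): 300·exp(−0.23105·6) = 75.000 mg/L
Dose 8 (425 mg at t=28 h): 425·exp(−0.23105·2) = 267.733 mg/L
C(30) = 0.181 + 1.009 + 0.806 + 7.500 + 10.631 + 14.882 + 75.000 + 267.733 = 377.741 mg/L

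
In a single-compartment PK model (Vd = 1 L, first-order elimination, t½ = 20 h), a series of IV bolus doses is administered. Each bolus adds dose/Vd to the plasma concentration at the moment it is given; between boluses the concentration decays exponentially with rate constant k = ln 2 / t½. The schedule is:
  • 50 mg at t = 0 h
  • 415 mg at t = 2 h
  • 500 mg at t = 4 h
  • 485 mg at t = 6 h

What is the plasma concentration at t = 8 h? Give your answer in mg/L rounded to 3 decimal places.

k = ln 2 / 20 = 0.03466 per h
Dose 1 (50 mg at t=0 h): 50·exp(−0.03466·8) = 37.893 mg/L
Dose 2 (415 mg at t=2 h): 415·exp(−0.03466·6) = 337.085 mg/L
Dose 3 (500 mg at t=4 h): 500·exp(−0.03466·4) = 435.275 mg/L
Dose 4 (485 mg at t=6 h): 485·exp(−0.03466·2) = 452.521 mg/L
C(8) = 37.893 + 337.085 + 435.275 + 452.521 = 1262.774 mg/L

1262.774 mg/L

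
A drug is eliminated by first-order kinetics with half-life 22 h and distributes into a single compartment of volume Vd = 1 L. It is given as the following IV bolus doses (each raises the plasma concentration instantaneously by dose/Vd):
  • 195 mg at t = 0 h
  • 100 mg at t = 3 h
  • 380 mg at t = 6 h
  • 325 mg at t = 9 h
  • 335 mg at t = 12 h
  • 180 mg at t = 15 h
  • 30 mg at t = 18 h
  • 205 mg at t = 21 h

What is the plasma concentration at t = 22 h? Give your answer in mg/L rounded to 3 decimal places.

1211.696 mg/L

k = ln 2 / 22 = 0.03151 per h
Dose 1 (195 mg at t=0 h): 195·exp(−0.03151·22) = 97.500 mg/L
Dose 2 (100 mg at t=3 h): 100·exp(−0.03151·19) = 54.957 mg/L
Dose 3 (380 mg at t=6 h): 380·exp(−0.03151·16) = 229.537 mg/L
Dose 4 (325 mg at t=9 h): 325·exp(−0.03151·13) = 215.775 mg/L
Dose 5 (335 mg at t=12 h): 335·exp(−0.03151·10) = 244.463 mg/L
Dose 6 (180 mg at t=15 h): 180·exp(−0.03151·7) = 144.374 mg/L
Dose 7 (30 mg at t=18 h): 30·exp(−0.03151·4) = 26.448 mg/L
Dose 8 (205 mg at t=21 h): 205·exp(−0.03151·1) = 198.642 mg/L
C(22) = 97.500 + 54.957 + 229.537 + 215.775 + 244.463 + 144.374 + 26.448 + 198.642 = 1211.696 mg/L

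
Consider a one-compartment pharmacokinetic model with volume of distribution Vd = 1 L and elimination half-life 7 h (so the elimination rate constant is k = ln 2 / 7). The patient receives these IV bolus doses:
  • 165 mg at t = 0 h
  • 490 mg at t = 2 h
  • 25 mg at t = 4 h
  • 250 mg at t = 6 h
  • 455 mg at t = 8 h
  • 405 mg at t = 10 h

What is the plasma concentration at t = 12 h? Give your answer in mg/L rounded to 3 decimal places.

1020.079 mg/L

k = ln 2 / 7 = 0.09902 per h
Dose 1 (165 mg at t=0 h): 165·exp(−0.09902·12) = 50.284 mg/L
Dose 2 (490 mg at t=2 h): 490·exp(−0.09902·10) = 182.034 mg/L
Dose 3 (25 mg at t=4 h): 25·exp(−0.09902·8) = 11.322 mg/L
Dose 4 (250 mg at t=6 h): 250·exp(−0.09902·6) = 138.011 mg/L
Dose 5 (455 mg at t=8 h): 455·exp(−0.09902·4) = 306.192 mg/L
Dose 6 (405 mg at t=10 h): 405·exp(−0.09902·2) = 332.236 mg/L
C(12) = 50.284 + 182.034 + 11.322 + 138.011 + 306.192 + 332.236 = 1020.079 mg/L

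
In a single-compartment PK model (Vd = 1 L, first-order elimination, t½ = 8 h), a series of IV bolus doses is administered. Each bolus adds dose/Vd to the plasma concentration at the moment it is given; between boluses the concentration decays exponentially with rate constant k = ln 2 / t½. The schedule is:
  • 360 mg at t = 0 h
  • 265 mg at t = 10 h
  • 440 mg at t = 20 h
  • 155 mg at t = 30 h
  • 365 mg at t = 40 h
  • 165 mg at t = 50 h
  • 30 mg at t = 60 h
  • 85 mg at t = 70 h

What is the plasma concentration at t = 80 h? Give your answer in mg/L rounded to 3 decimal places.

k = ln 2 / 8 = 0.08664 per h
Dose 1 (360 mg at t=0 h): 360·exp(−0.08664·80) = 0.352 mg/L
Dose 2 (265 mg at t=10 h): 265·exp(−0.08664·70) = 0.616 mg/L
Dose 3 (440 mg at t=20 h): 440·exp(−0.08664·60) = 2.431 mg/L
Dose 4 (155 mg at t=30 h): 155·exp(−0.08664·50) = 2.037 mg/L
Dose 5 (365 mg at t=40 h): 365·exp(−0.08664·40) = 11.406 mg/L
Dose 6 (165 mg at t=50 h): 165·exp(−0.08664·30) = 12.264 mg/L
Dose 7 (30 mg at t=60 h): 30·exp(−0.08664·20) = 5.303 mg/L
Dose 8 (85 mg at t=70 h): 85·exp(−0.08664·10) = 35.738 mg/L
C(80) = 0.352 + 0.616 + 2.431 + 2.037 + 11.406 + 12.264 + 5.303 + 35.738 = 70.146 mg/L

70.146 mg/L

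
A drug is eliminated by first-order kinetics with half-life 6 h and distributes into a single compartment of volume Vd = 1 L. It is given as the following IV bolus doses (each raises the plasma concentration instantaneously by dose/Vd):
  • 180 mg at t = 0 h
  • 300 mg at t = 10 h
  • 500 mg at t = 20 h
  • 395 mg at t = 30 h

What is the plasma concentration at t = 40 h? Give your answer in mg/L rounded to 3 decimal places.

k = ln 2 / 6 = 0.11552 per h
Dose 1 (180 mg at t=0 h): 180·exp(−0.11552·40) = 1.772 mg/L
Dose 2 (300 mg at t=10 h): 300·exp(−0.11552·30) = 9.375 mg/L
Dose 3 (500 mg at t=20 h): 500·exp(−0.11552·20) = 49.606 mg/L
Dose 4 (395 mg at t=30 h): 395·exp(−0.11552·10) = 124.417 mg/L
C(40) = 1.772 + 9.375 + 49.606 + 124.417 = 185.170 mg/L

185.170 mg/L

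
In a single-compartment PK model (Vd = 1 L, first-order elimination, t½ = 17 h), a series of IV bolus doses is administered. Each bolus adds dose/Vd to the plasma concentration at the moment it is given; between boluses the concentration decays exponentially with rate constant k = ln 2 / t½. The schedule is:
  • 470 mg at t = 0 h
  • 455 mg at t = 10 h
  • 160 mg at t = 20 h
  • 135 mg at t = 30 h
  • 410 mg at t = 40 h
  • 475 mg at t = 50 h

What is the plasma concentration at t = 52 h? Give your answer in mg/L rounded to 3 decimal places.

926.103 mg/L

k = ln 2 / 17 = 0.04077 per h
Dose 1 (470 mg at t=0 h): 470·exp(−0.04077·52) = 56.403 mg/L
Dose 2 (455 mg at t=10 h): 455·exp(−0.04077·42) = 82.090 mg/L
Dose 3 (160 mg at t=20 h): 160·exp(−0.04077·32) = 43.399 mg/L
Dose 4 (135 mg at t=30 h): 135·exp(−0.04077·22) = 55.051 mg/L
Dose 5 (410 mg at t=40 h): 410·exp(−0.04077·12) = 251.358 mg/L
Dose 6 (475 mg at t=50 h): 475·exp(−0.04077·2) = 437.803 mg/L
C(52) = 56.403 + 82.090 + 43.399 + 55.051 + 251.358 + 437.803 = 926.103 mg/L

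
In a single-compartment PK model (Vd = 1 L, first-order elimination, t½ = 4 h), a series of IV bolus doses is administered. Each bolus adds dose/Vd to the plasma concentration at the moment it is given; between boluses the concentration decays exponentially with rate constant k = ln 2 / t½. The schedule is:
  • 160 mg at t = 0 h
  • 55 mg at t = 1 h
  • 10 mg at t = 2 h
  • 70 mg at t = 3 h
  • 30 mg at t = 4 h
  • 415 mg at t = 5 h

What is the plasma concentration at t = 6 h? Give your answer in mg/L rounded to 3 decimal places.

496.501 mg/L

k = ln 2 / 4 = 0.17329 per h
Dose 1 (160 mg at t=0 h): 160·exp(−0.17329·6) = 56.569 mg/L
Dose 2 (55 mg at t=1 h): 55·exp(−0.17329·5) = 23.125 mg/L
Dose 3 (10 mg at t=2 h): 10·exp(−0.17329·4) = 5.000 mg/L
Dose 4 (70 mg at t=3 h): 70·exp(−0.17329·3) = 41.622 mg/L
Dose 5 (30 mg at t=4 h): 30·exp(−0.17329·2) = 21.213 mg/L
Dose 6 (415 mg at t=5 h): 415·exp(−0.17329·1) = 348.972 mg/L
C(6) = 56.569 + 23.125 + 5.000 + 41.622 + 21.213 + 348.972 = 496.501 mg/L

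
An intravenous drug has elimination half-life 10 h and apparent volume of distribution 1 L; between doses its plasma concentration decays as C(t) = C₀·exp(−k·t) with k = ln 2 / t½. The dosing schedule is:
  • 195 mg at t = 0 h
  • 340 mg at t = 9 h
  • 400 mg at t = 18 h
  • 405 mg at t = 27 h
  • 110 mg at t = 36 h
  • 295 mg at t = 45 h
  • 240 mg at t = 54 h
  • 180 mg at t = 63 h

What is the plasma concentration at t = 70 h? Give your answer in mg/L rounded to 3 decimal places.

290.465 mg/L

k = ln 2 / 10 = 0.06931 per h
Dose 1 (195 mg at t=0 h): 195·exp(−0.06931·70) = 1.523 mg/L
Dose 2 (340 mg at t=9 h): 340·exp(−0.06931·61) = 4.957 mg/L
Dose 3 (400 mg at t=18 h): 400·exp(−0.06931·52) = 10.882 mg/L
Dose 4 (405 mg at t=27 h): 405·exp(−0.06931·43) = 20.560 mg/L
Dose 5 (110 mg at t=36 h): 110·exp(−0.06931·34) = 10.421 mg/L
Dose 6 (295 mg at t=45 h): 295·exp(−0.06931·25) = 52.149 mg/L
Dose 7 (240 mg at t=54 h): 240·exp(−0.06931·16) = 79.170 mg/L
Dose 8 (180 mg at t=63 h): 180·exp(−0.06931·7) = 110.803 mg/L
C(70) = 1.523 + 4.957 + 10.882 + 20.560 + 10.421 + 52.149 + 79.170 + 110.803 = 290.465 mg/L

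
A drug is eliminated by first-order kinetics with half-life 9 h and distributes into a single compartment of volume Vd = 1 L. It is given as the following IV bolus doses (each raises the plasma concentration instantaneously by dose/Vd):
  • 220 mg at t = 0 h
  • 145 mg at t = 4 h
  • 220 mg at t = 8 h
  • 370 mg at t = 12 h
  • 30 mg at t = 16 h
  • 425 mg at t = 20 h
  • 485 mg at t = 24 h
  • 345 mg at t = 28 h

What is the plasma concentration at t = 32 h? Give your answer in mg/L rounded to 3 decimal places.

842.289 mg/L

k = ln 2 / 9 = 0.07702 per h
Dose 1 (220 mg at t=0 h): 220·exp(−0.07702·32) = 18.711 mg/L
Dose 2 (145 mg at t=4 h): 145·exp(−0.07702·28) = 16.781 mg/L
Dose 3 (220 mg at t=8 h): 220·exp(−0.07702·24) = 34.648 mg/L
Dose 4 (370 mg at t=12 h): 370·exp(−0.07702·20) = 79.295 mg/L
Dose 5 (30 mg at t=16 h): 30·exp(−0.07702·16) = 8.749 mg/L
Dose 6 (425 mg at t=20 h): 425·exp(−0.07702·12) = 168.661 mg/L
Dose 7 (485 mg at t=24 h): 485·exp(−0.07702·8) = 261.914 mg/L
Dose 8 (345 mg at t=28 h): 345·exp(−0.07702·4) = 253.529 mg/L
C(32) = 18.711 + 16.781 + 34.648 + 79.295 + 8.749 + 168.661 + 261.914 + 253.529 = 842.289 mg/L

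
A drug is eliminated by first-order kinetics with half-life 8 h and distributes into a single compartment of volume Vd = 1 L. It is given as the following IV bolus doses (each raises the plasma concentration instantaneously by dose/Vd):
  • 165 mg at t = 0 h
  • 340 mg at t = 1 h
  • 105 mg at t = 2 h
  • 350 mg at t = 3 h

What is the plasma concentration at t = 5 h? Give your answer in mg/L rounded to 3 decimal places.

k = ln 2 / 8 = 0.08664 per h
Dose 1 (165 mg at t=0 h): 165·exp(−0.08664·5) = 106.989 mg/L
Dose 2 (340 mg at t=1 h): 340·exp(−0.08664·4) = 240.416 mg/L
Dose 3 (105 mg at t=2 h): 105·exp(−0.08664·3) = 80.966 mg/L
Dose 4 (350 mg at t=3 h): 350·exp(−0.08664·2) = 294.314 mg/L
C(5) = 106.989 + 240.416 + 80.966 + 294.314 = 722.685 mg/L

722.685 mg/L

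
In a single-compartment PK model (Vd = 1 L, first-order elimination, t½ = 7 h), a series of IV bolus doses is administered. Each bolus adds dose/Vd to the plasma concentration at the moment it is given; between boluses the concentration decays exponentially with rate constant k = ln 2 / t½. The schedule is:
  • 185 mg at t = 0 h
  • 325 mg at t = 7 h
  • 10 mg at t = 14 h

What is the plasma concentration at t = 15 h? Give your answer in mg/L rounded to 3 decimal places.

198.127 mg/L

k = ln 2 / 7 = 0.09902 per h
Dose 1 (185 mg at t=0 h): 185·exp(−0.09902·15) = 41.890 mg/L
Dose 2 (325 mg at t=7 h): 325·exp(−0.09902·8) = 147.180 mg/L
Dose 3 (10 mg at t=14 h): 10·exp(−0.09902·1) = 9.057 mg/L
C(15) = 41.890 + 147.180 + 9.057 = 198.127 mg/L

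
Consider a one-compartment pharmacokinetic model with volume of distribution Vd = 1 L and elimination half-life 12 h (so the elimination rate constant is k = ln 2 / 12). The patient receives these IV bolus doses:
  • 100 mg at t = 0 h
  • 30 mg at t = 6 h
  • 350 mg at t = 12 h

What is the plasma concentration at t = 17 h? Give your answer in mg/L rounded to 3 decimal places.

k = ln 2 / 12 = 0.05776 per h
Dose 1 (100 mg at t=0 h): 100·exp(−0.05776·17) = 37.458 mg/L
Dose 2 (30 mg at t=6 h): 30·exp(−0.05776·11) = 15.892 mg/L
Dose 3 (350 mg at t=12 h): 350·exp(−0.05776·5) = 262.204 mg/L
C(17) = 37.458 + 15.892 + 262.204 = 315.553 mg/L

315.553 mg/L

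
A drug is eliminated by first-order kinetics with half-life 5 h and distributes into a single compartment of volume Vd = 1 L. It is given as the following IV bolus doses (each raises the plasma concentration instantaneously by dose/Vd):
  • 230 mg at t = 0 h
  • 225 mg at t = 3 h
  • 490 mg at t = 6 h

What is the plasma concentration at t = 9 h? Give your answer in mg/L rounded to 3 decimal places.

487.267 mg/L

k = ln 2 / 5 = 0.13863 per h
Dose 1 (230 mg at t=0 h): 230·exp(−0.13863·9) = 66.050 mg/L
Dose 2 (225 mg at t=3 h): 225·exp(−0.13863·6) = 97.937 mg/L
Dose 3 (490 mg at t=6 h): 490·exp(−0.13863·3) = 323.279 mg/L
C(9) = 66.050 + 97.937 + 323.279 = 487.267 mg/L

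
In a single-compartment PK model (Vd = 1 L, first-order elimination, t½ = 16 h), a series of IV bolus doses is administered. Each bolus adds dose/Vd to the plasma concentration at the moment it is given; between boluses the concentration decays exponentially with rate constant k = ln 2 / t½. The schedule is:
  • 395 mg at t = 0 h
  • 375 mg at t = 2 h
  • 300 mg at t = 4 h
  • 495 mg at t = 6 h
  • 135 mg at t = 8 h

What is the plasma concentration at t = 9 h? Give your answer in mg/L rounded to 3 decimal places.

1349.893 mg/L

k = ln 2 / 16 = 0.04332 per h
Dose 1 (395 mg at t=0 h): 395·exp(−0.04332·9) = 267.465 mg/L
Dose 2 (375 mg at t=2 h): 375·exp(−0.04332·7) = 276.905 mg/L
Dose 3 (300 mg at t=4 h): 300·exp(−0.04332·5) = 241.574 mg/L
Dose 4 (495 mg at t=6 h): 495·exp(−0.04332·3) = 434.672 mg/L
Dose 5 (135 mg at t=8 h): 135·exp(−0.04332·1) = 129.276 mg/L
C(9) = 267.465 + 276.905 + 241.574 + 434.672 + 129.276 = 1349.893 mg/L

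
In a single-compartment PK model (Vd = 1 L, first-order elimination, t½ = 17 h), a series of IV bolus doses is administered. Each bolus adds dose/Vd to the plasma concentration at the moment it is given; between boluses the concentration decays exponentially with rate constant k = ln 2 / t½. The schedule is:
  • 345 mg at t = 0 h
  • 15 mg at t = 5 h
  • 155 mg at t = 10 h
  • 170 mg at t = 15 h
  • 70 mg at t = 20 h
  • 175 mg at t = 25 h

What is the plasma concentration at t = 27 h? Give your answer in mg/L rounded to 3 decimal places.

k = ln 2 / 17 = 0.04077 per h
Dose 1 (345 mg at t=0 h): 345·exp(−0.04077·27) = 114.739 mg/L
Dose 2 (15 mg at t=5 h): 15·exp(−0.04077·22) = 6.117 mg/L
Dose 3 (155 mg at t=10 h): 155·exp(−0.04077·17) = 77.500 mg/L
Dose 4 (170 mg at t=15 h): 170·exp(−0.04077·12) = 104.221 mg/L
Dose 5 (70 mg at t=20 h): 70·exp(−0.04077·7) = 52.619 mg/L
Dose 6 (175 mg at t=25 h): 175·exp(−0.04077·2) = 161.296 mg/L
C(27) = 114.739 + 6.117 + 77.500 + 104.221 + 52.619 + 161.296 = 516.493 mg/L

516.493 mg/L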